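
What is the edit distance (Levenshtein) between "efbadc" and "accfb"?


Computing edit distance: "efbadc" -> "accfb"
DP table:
           a    c    c    f    b
      0    1    2    3    4    5
  e   1    1    2    3    4    5
  f   2    2    2    3    3    4
  b   3    3    3    3    4    3
  a   4    3    4    4    4    4
  d   5    4    4    5    5    5
  c   6    5    4    4    5    6
Edit distance = dp[6][5] = 6

6


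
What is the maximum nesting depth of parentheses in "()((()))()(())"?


Input: "()((()))()(())"
Tracking depth:
  Position 0 '(': depth becomes 1
  Position 1 ')': depth becomes 0
  Position 2 '(': depth becomes 1
  Position 3 '(': depth becomes 2
  Position 4 '(': depth becomes 3
  Position 5 ')': depth becomes 2
  Position 6 ')': depth becomes 1
  Position 7 ')': depth becomes 0
  Position 8 '(': depth becomes 1
  Position 9 ')': depth becomes 0
  Position 10 '(': depth becomes 1
  Position 11 '(': depth becomes 2
  Position 12 ')': depth becomes 1
  Position 13 ')': depth becomes 0
Maximum depth reached: 3

3


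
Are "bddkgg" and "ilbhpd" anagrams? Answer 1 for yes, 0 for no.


Strings: "bddkgg", "ilbhpd"
Sorted first:  bddggk
Sorted second: bdhilp
Differ at position 2: 'd' vs 'h' => not anagrams

0


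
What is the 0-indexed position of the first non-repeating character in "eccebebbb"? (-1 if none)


Input: eccebebbb
Character frequencies:
  'b': 4
  'c': 2
  'e': 3
Scanning left to right for freq == 1:
  Position 0 ('e'): freq=3, skip
  Position 1 ('c'): freq=2, skip
  Position 2 ('c'): freq=2, skip
  Position 3 ('e'): freq=3, skip
  Position 4 ('b'): freq=4, skip
  Position 5 ('e'): freq=3, skip
  Position 6 ('b'): freq=4, skip
  Position 7 ('b'): freq=4, skip
  Position 8 ('b'): freq=4, skip
  No unique character found => answer = -1

-1


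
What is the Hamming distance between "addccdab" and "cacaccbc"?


Comparing "addccdab" and "cacaccbc" position by position:
  Position 0: 'a' vs 'c' => differ
  Position 1: 'd' vs 'a' => differ
  Position 2: 'd' vs 'c' => differ
  Position 3: 'c' vs 'a' => differ
  Position 4: 'c' vs 'c' => same
  Position 5: 'd' vs 'c' => differ
  Position 6: 'a' vs 'b' => differ
  Position 7: 'b' vs 'c' => differ
Total differences (Hamming distance): 7

7


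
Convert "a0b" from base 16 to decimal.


Input: "a0b" in base 16
Positional expansion:
  Digit 'a' (value 10) x 16^2 = 2560
  Digit '0' (value 0) x 16^1 = 0
  Digit 'b' (value 11) x 16^0 = 11
Sum = 2571

2571


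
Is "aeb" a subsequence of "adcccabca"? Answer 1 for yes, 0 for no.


Check if "aeb" is a subsequence of "adcccabca"
Greedy scan:
  Position 0 ('a'): matches sub[0] = 'a'
  Position 1 ('d'): no match needed
  Position 2 ('c'): no match needed
  Position 3 ('c'): no match needed
  Position 4 ('c'): no match needed
  Position 5 ('a'): no match needed
  Position 6 ('b'): no match needed
  Position 7 ('c'): no match needed
  Position 8 ('a'): no match needed
Only matched 1/3 characters => not a subsequence

0


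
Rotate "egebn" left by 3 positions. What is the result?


Input: "egebn", rotate left by 3
First 3 characters: "ege"
Remaining characters: "bn"
Concatenate remaining + first: "bn" + "ege" = "bnege"

bnege


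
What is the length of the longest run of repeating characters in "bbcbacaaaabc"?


Input: "bbcbacaaaabc"
Scanning for longest run:
  Position 1 ('b'): continues run of 'b', length=2
  Position 2 ('c'): new char, reset run to 1
  Position 3 ('b'): new char, reset run to 1
  Position 4 ('a'): new char, reset run to 1
  Position 5 ('c'): new char, reset run to 1
  Position 6 ('a'): new char, reset run to 1
  Position 7 ('a'): continues run of 'a', length=2
  Position 8 ('a'): continues run of 'a', length=3
  Position 9 ('a'): continues run of 'a', length=4
  Position 10 ('b'): new char, reset run to 1
  Position 11 ('c'): new char, reset run to 1
Longest run: 'a' with length 4

4


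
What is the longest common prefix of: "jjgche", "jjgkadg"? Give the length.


Words: jjgche, jjgkadg
  Position 0: all 'j' => match
  Position 1: all 'j' => match
  Position 2: all 'g' => match
  Position 3: ('c', 'k') => mismatch, stop
LCP = "jjg" (length 3)

3


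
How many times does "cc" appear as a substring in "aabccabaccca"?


Searching for "cc" in "aabccabaccca"
Scanning each position:
  Position 0: "aa" => no
  Position 1: "ab" => no
  Position 2: "bc" => no
  Position 3: "cc" => MATCH
  Position 4: "ca" => no
  Position 5: "ab" => no
  Position 6: "ba" => no
  Position 7: "ac" => no
  Position 8: "cc" => MATCH
  Position 9: "cc" => MATCH
  Position 10: "ca" => no
Total occurrences: 3

3


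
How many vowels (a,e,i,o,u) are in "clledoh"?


Input: clledoh
Checking each character:
  'c' at position 0: consonant
  'l' at position 1: consonant
  'l' at position 2: consonant
  'e' at position 3: vowel (running total: 1)
  'd' at position 4: consonant
  'o' at position 5: vowel (running total: 2)
  'h' at position 6: consonant
Total vowels: 2

2


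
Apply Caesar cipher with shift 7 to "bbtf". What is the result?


Caesar cipher: shift "bbtf" by 7
  'b' (pos 1) + 7 = pos 8 = 'i'
  'b' (pos 1) + 7 = pos 8 = 'i'
  't' (pos 19) + 7 = pos 0 = 'a'
  'f' (pos 5) + 7 = pos 12 = 'm'
Result: iiam

iiam


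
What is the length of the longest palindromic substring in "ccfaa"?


Input: "ccfaa"
Checking substrings for palindromes:
  [0:2] "cc" (len 2) => palindrome
  [3:5] "aa" (len 2) => palindrome
Longest palindromic substring: "cc" with length 2

2


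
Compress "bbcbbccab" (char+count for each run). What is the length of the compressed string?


Input: bbcbbccab
Runs:
  'b' x 2 => "b2"
  'c' x 1 => "c1"
  'b' x 2 => "b2"
  'c' x 2 => "c2"
  'a' x 1 => "a1"
  'b' x 1 => "b1"
Compressed: "b2c1b2c2a1b1"
Compressed length: 12

12


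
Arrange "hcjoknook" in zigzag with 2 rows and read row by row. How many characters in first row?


Zigzag "hcjoknook" into 2 rows:
Placing characters:
  'h' => row 0
  'c' => row 1
  'j' => row 0
  'o' => row 1
  'k' => row 0
  'n' => row 1
  'o' => row 0
  'o' => row 1
  'k' => row 0
Rows:
  Row 0: "hjkok"
  Row 1: "cono"
First row length: 5

5


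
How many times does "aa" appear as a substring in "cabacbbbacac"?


Searching for "aa" in "cabacbbbacac"
Scanning each position:
  Position 0: "ca" => no
  Position 1: "ab" => no
  Position 2: "ba" => no
  Position 3: "ac" => no
  Position 4: "cb" => no
  Position 5: "bb" => no
  Position 6: "bb" => no
  Position 7: "ba" => no
  Position 8: "ac" => no
  Position 9: "ca" => no
  Position 10: "ac" => no
Total occurrences: 0

0


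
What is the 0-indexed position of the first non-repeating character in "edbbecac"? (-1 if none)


Input: edbbecac
Character frequencies:
  'a': 1
  'b': 2
  'c': 2
  'd': 1
  'e': 2
Scanning left to right for freq == 1:
  Position 0 ('e'): freq=2, skip
  Position 1 ('d'): unique! => answer = 1

1


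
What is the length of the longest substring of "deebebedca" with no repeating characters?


Input: "deebebedca"
Sliding window (track last position of each char):
  Position 0 ('d'): window [0,0] length 1 -- new best
  Position 1 ('e'): window [0,1] length 2 -- new best
  Position 2 ('e'): repeat (last at 1), move window start to 2
  Position 2 ('e'): window [2,2] length 1
  Position 3 ('b'): window [2,3] length 2
  Position 4 ('e'): repeat (last at 2), move window start to 3
  Position 4 ('e'): window [3,4] length 2
  Position 5 ('b'): repeat (last at 3), move window start to 4
  Position 5 ('b'): window [4,5] length 2
  Position 6 ('e'): repeat (last at 4), move window start to 5
  Position 6 ('e'): window [5,6] length 2
  Position 7 ('d'): window [5,7] length 3 -- new best
  Position 8 ('c'): window [5,8] length 4 -- new best
  Position 9 ('a'): window [5,9] length 5 -- new best
Longest substring with no repeats: "bedca" with length 5

5


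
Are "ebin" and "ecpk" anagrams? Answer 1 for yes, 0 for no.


Strings: "ebin", "ecpk"
Sorted first:  bein
Sorted second: cekp
Differ at position 0: 'b' vs 'c' => not anagrams

0


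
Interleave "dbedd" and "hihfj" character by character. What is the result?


Interleaving "dbedd" and "hihfj":
  Position 0: 'd' from first, 'h' from second => "dh"
  Position 1: 'b' from first, 'i' from second => "bi"
  Position 2: 'e' from first, 'h' from second => "eh"
  Position 3: 'd' from first, 'f' from second => "df"
  Position 4: 'd' from first, 'j' from second => "dj"
Result: dhbiehdfdj

dhbiehdfdj


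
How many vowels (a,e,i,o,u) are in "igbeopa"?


Input: igbeopa
Checking each character:
  'i' at position 0: vowel (running total: 1)
  'g' at position 1: consonant
  'b' at position 2: consonant
  'e' at position 3: vowel (running total: 2)
  'o' at position 4: vowel (running total: 3)
  'p' at position 5: consonant
  'a' at position 6: vowel (running total: 4)
Total vowels: 4

4


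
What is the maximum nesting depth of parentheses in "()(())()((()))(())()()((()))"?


Input: "()(())()((()))(())()()((()))"
Tracking depth:
  Position 0 '(': depth becomes 1
  Position 1 ')': depth becomes 0
  Position 2 '(': depth becomes 1
  Position 3 '(': depth becomes 2
  Position 4 ')': depth becomes 1
  Position 5 ')': depth becomes 0
  Position 6 '(': depth becomes 1
  Position 7 ')': depth becomes 0
  Position 8 '(': depth becomes 1
  Position 9 '(': depth becomes 2
  Position 10 '(': depth becomes 3
  Position 11 ')': depth becomes 2
  Position 12 ')': depth becomes 1
  Position 13 ')': depth becomes 0
  Position 14 '(': depth becomes 1
  Position 15 '(': depth becomes 2
  Position 16 ')': depth becomes 1
  Position 17 ')': depth becomes 0
  Position 18 '(': depth becomes 1
  Position 19 ')': depth becomes 0
  Position 20 '(': depth becomes 1
  Position 21 ')': depth becomes 0
  Position 22 '(': depth becomes 1
  Position 23 '(': depth becomes 2
  Position 24 '(': depth becomes 3
  Position 25 ')': depth becomes 2
  Position 26 ')': depth becomes 1
  Position 27 ')': depth becomes 0
Maximum depth reached: 3

3


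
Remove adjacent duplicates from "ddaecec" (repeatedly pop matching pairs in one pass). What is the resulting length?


Input: ddaecec
Stack-based adjacent duplicate removal:
  Read 'd': push. Stack: d
  Read 'd': matches stack top 'd' => pop. Stack: (empty)
  Read 'a': push. Stack: a
  Read 'e': push. Stack: ae
  Read 'c': push. Stack: aec
  Read 'e': push. Stack: aece
  Read 'c': push. Stack: aecec
Final stack: "aecec" (length 5)

5


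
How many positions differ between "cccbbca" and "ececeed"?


Comparing "cccbbca" and "ececeed" position by position:
  Position 0: 'c' vs 'e' => DIFFER
  Position 1: 'c' vs 'c' => same
  Position 2: 'c' vs 'e' => DIFFER
  Position 3: 'b' vs 'c' => DIFFER
  Position 4: 'b' vs 'e' => DIFFER
  Position 5: 'c' vs 'e' => DIFFER
  Position 6: 'a' vs 'd' => DIFFER
Positions that differ: 6

6


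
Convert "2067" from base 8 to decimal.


Input: "2067" in base 8
Positional expansion:
  Digit '2' (value 2) x 8^3 = 1024
  Digit '0' (value 0) x 8^2 = 0
  Digit '6' (value 6) x 8^1 = 48
  Digit '7' (value 7) x 8^0 = 7
Sum = 1079

1079


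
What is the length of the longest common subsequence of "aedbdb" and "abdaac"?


LCS of "aedbdb" and "abdaac"
DP table:
           a    b    d    a    a    c
      0    0    0    0    0    0    0
  a   0    1    1    1    1    1    1
  e   0    1    1    1    1    1    1
  d   0    1    1    2    2    2    2
  b   0    1    2    2    2    2    2
  d   0    1    2    3    3    3    3
  b   0    1    2    3    3    3    3
LCS length = dp[6][6] = 3

3


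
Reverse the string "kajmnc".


Input: kajmnc
Reading characters right to left:
  Position 5: 'c'
  Position 4: 'n'
  Position 3: 'm'
  Position 2: 'j'
  Position 1: 'a'
  Position 0: 'k'
Reversed: cnmjak

cnmjak


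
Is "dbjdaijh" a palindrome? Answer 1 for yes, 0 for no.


Input: dbjdaijh
Reversed: hjiadjbd
  Compare pos 0 ('d') with pos 7 ('h'): MISMATCH
  Compare pos 1 ('b') with pos 6 ('j'): MISMATCH
  Compare pos 2 ('j') with pos 5 ('i'): MISMATCH
  Compare pos 3 ('d') with pos 4 ('a'): MISMATCH
Result: not a palindrome

0


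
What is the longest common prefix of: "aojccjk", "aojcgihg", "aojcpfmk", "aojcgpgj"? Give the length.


Words: aojccjk, aojcgihg, aojcpfmk, aojcgpgj
  Position 0: all 'a' => match
  Position 1: all 'o' => match
  Position 2: all 'j' => match
  Position 3: all 'c' => match
  Position 4: ('c', 'g', 'p', 'g') => mismatch, stop
LCP = "aojc" (length 4)

4


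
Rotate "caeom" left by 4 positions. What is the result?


Input: "caeom", rotate left by 4
First 4 characters: "caeo"
Remaining characters: "m"
Concatenate remaining + first: "m" + "caeo" = "mcaeo"

mcaeo


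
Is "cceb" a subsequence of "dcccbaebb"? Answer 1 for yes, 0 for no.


Check if "cceb" is a subsequence of "dcccbaebb"
Greedy scan:
  Position 0 ('d'): no match needed
  Position 1 ('c'): matches sub[0] = 'c'
  Position 2 ('c'): matches sub[1] = 'c'
  Position 3 ('c'): no match needed
  Position 4 ('b'): no match needed
  Position 5 ('a'): no match needed
  Position 6 ('e'): matches sub[2] = 'e'
  Position 7 ('b'): matches sub[3] = 'b'
  Position 8 ('b'): no match needed
All 4 characters matched => is a subsequence

1


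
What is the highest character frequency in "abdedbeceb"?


Input: abdedbeceb
Character counts:
  'a': 1
  'b': 3
  'c': 1
  'd': 2
  'e': 3
Maximum frequency: 3

3


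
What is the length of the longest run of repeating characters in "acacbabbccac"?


Input: "acacbabbccac"
Scanning for longest run:
  Position 1 ('c'): new char, reset run to 1
  Position 2 ('a'): new char, reset run to 1
  Position 3 ('c'): new char, reset run to 1
  Position 4 ('b'): new char, reset run to 1
  Position 5 ('a'): new char, reset run to 1
  Position 6 ('b'): new char, reset run to 1
  Position 7 ('b'): continues run of 'b', length=2
  Position 8 ('c'): new char, reset run to 1
  Position 9 ('c'): continues run of 'c', length=2
  Position 10 ('a'): new char, reset run to 1
  Position 11 ('c'): new char, reset run to 1
Longest run: 'b' with length 2

2


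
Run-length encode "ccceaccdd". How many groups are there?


Input: ccceaccdd
Scanning for consecutive runs:
  Group 1: 'c' x 3 (positions 0-2)
  Group 2: 'e' x 1 (positions 3-3)
  Group 3: 'a' x 1 (positions 4-4)
  Group 4: 'c' x 2 (positions 5-6)
  Group 5: 'd' x 2 (positions 7-8)
Total groups: 5

5


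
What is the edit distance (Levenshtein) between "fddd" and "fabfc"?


Computing edit distance: "fddd" -> "fabfc"
DP table:
           f    a    b    f    c
      0    1    2    3    4    5
  f   1    0    1    2    3    4
  d   2    1    1    2    3    4
  d   3    2    2    2    3    4
  d   4    3    3    3    3    4
Edit distance = dp[4][5] = 4

4


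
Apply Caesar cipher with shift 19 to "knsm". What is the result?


Caesar cipher: shift "knsm" by 19
  'k' (pos 10) + 19 = pos 3 = 'd'
  'n' (pos 13) + 19 = pos 6 = 'g'
  's' (pos 18) + 19 = pos 11 = 'l'
  'm' (pos 12) + 19 = pos 5 = 'f'
Result: dglf

dglf


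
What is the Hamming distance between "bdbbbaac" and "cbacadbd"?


Comparing "bdbbbaac" and "cbacadbd" position by position:
  Position 0: 'b' vs 'c' => differ
  Position 1: 'd' vs 'b' => differ
  Position 2: 'b' vs 'a' => differ
  Position 3: 'b' vs 'c' => differ
  Position 4: 'b' vs 'a' => differ
  Position 5: 'a' vs 'd' => differ
  Position 6: 'a' vs 'b' => differ
  Position 7: 'c' vs 'd' => differ
Total differences (Hamming distance): 8

8


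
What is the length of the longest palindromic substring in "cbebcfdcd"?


Input: "cbebcfdcd"
Checking substrings for palindromes:
  [0:5] "cbebc" (len 5) => palindrome
  [1:4] "beb" (len 3) => palindrome
  [6:9] "dcd" (len 3) => palindrome
Longest palindromic substring: "cbebc" with length 5

5


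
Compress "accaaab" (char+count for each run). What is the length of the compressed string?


Input: accaaab
Runs:
  'a' x 1 => "a1"
  'c' x 2 => "c2"
  'a' x 3 => "a3"
  'b' x 1 => "b1"
Compressed: "a1c2a3b1"
Compressed length: 8

8


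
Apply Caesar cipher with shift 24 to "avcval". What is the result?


Caesar cipher: shift "avcval" by 24
  'a' (pos 0) + 24 = pos 24 = 'y'
  'v' (pos 21) + 24 = pos 19 = 't'
  'c' (pos 2) + 24 = pos 0 = 'a'
  'v' (pos 21) + 24 = pos 19 = 't'
  'a' (pos 0) + 24 = pos 24 = 'y'
  'l' (pos 11) + 24 = pos 9 = 'j'
Result: ytatyj

ytatyj


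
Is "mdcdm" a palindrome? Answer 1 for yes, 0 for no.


Input: mdcdm
Reversed: mdcdm
  Compare pos 0 ('m') with pos 4 ('m'): match
  Compare pos 1 ('d') with pos 3 ('d'): match
Result: palindrome

1


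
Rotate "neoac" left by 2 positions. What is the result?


Input: "neoac", rotate left by 2
First 2 characters: "ne"
Remaining characters: "oac"
Concatenate remaining + first: "oac" + "ne" = "oacne"

oacne


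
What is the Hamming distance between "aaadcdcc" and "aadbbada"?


Comparing "aaadcdcc" and "aadbbada" position by position:
  Position 0: 'a' vs 'a' => same
  Position 1: 'a' vs 'a' => same
  Position 2: 'a' vs 'd' => differ
  Position 3: 'd' vs 'b' => differ
  Position 4: 'c' vs 'b' => differ
  Position 5: 'd' vs 'a' => differ
  Position 6: 'c' vs 'd' => differ
  Position 7: 'c' vs 'a' => differ
Total differences (Hamming distance): 6

6


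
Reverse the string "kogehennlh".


Input: kogehennlh
Reading characters right to left:
  Position 9: 'h'
  Position 8: 'l'
  Position 7: 'n'
  Position 6: 'n'
  Position 5: 'e'
  Position 4: 'h'
  Position 3: 'e'
  Position 2: 'g'
  Position 1: 'o'
  Position 0: 'k'
Reversed: hlnnehegok

hlnnehegok


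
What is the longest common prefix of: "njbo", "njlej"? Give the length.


Words: njbo, njlej
  Position 0: all 'n' => match
  Position 1: all 'j' => match
  Position 2: ('b', 'l') => mismatch, stop
LCP = "nj" (length 2)

2


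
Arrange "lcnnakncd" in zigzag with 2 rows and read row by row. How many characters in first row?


Zigzag "lcnnakncd" into 2 rows:
Placing characters:
  'l' => row 0
  'c' => row 1
  'n' => row 0
  'n' => row 1
  'a' => row 0
  'k' => row 1
  'n' => row 0
  'c' => row 1
  'd' => row 0
Rows:
  Row 0: "lnand"
  Row 1: "cnkc"
First row length: 5

5


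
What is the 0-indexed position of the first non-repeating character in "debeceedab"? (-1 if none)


Input: debeceedab
Character frequencies:
  'a': 1
  'b': 2
  'c': 1
  'd': 2
  'e': 4
Scanning left to right for freq == 1:
  Position 0 ('d'): freq=2, skip
  Position 1 ('e'): freq=4, skip
  Position 2 ('b'): freq=2, skip
  Position 3 ('e'): freq=4, skip
  Position 4 ('c'): unique! => answer = 4

4


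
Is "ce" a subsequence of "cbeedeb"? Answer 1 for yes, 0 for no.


Check if "ce" is a subsequence of "cbeedeb"
Greedy scan:
  Position 0 ('c'): matches sub[0] = 'c'
  Position 1 ('b'): no match needed
  Position 2 ('e'): matches sub[1] = 'e'
  Position 3 ('e'): no match needed
  Position 4 ('d'): no match needed
  Position 5 ('e'): no match needed
  Position 6 ('b'): no match needed
All 2 characters matched => is a subsequence

1


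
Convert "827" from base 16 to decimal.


Input: "827" in base 16
Positional expansion:
  Digit '8' (value 8) x 16^2 = 2048
  Digit '2' (value 2) x 16^1 = 32
  Digit '7' (value 7) x 16^0 = 7
Sum = 2087

2087


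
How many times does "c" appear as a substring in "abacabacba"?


Searching for "c" in "abacabacba"
Scanning each position:
  Position 0: "a" => no
  Position 1: "b" => no
  Position 2: "a" => no
  Position 3: "c" => MATCH
  Position 4: "a" => no
  Position 5: "b" => no
  Position 6: "a" => no
  Position 7: "c" => MATCH
  Position 8: "b" => no
  Position 9: "a" => no
Total occurrences: 2

2


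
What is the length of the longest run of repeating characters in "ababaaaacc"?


Input: "ababaaaacc"
Scanning for longest run:
  Position 1 ('b'): new char, reset run to 1
  Position 2 ('a'): new char, reset run to 1
  Position 3 ('b'): new char, reset run to 1
  Position 4 ('a'): new char, reset run to 1
  Position 5 ('a'): continues run of 'a', length=2
  Position 6 ('a'): continues run of 'a', length=3
  Position 7 ('a'): continues run of 'a', length=4
  Position 8 ('c'): new char, reset run to 1
  Position 9 ('c'): continues run of 'c', length=2
Longest run: 'a' with length 4

4


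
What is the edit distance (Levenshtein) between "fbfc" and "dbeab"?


Computing edit distance: "fbfc" -> "dbeab"
DP table:
           d    b    e    a    b
      0    1    2    3    4    5
  f   1    1    2    3    4    5
  b   2    2    1    2    3    4
  f   3    3    2    2    3    4
  c   4    4    3    3    3    4
Edit distance = dp[4][5] = 4

4


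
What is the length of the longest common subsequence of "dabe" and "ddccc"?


LCS of "dabe" and "ddccc"
DP table:
           d    d    c    c    c
      0    0    0    0    0    0
  d   0    1    1    1    1    1
  a   0    1    1    1    1    1
  b   0    1    1    1    1    1
  e   0    1    1    1    1    1
LCS length = dp[4][5] = 1

1


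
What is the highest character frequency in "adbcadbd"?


Input: adbcadbd
Character counts:
  'a': 2
  'b': 2
  'c': 1
  'd': 3
Maximum frequency: 3

3


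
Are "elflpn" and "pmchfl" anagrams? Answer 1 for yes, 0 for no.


Strings: "elflpn", "pmchfl"
Sorted first:  efllnp
Sorted second: cfhlmp
Differ at position 0: 'e' vs 'c' => not anagrams

0


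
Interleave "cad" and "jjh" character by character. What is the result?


Interleaving "cad" and "jjh":
  Position 0: 'c' from first, 'j' from second => "cj"
  Position 1: 'a' from first, 'j' from second => "aj"
  Position 2: 'd' from first, 'h' from second => "dh"
Result: cjajdh

cjajdh


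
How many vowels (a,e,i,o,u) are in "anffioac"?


Input: anffioac
Checking each character:
  'a' at position 0: vowel (running total: 1)
  'n' at position 1: consonant
  'f' at position 2: consonant
  'f' at position 3: consonant
  'i' at position 4: vowel (running total: 2)
  'o' at position 5: vowel (running total: 3)
  'a' at position 6: vowel (running total: 4)
  'c' at position 7: consonant
Total vowels: 4

4


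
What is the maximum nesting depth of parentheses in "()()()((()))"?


Input: "()()()((()))"
Tracking depth:
  Position 0 '(': depth becomes 1
  Position 1 ')': depth becomes 0
  Position 2 '(': depth becomes 1
  Position 3 ')': depth becomes 0
  Position 4 '(': depth becomes 1
  Position 5 ')': depth becomes 0
  Position 6 '(': depth becomes 1
  Position 7 '(': depth becomes 2
  Position 8 '(': depth becomes 3
  Position 9 ')': depth becomes 2
  Position 10 ')': depth becomes 1
  Position 11 ')': depth becomes 0
Maximum depth reached: 3

3


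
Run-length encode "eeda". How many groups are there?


Input: eeda
Scanning for consecutive runs:
  Group 1: 'e' x 2 (positions 0-1)
  Group 2: 'd' x 1 (positions 2-2)
  Group 3: 'a' x 1 (positions 3-3)
Total groups: 3

3


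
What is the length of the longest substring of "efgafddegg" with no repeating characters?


Input: "efgafddegg"
Sliding window (track last position of each char):
  Position 0 ('e'): window [0,0] length 1 -- new best
  Position 1 ('f'): window [0,1] length 2 -- new best
  Position 2 ('g'): window [0,2] length 3 -- new best
  Position 3 ('a'): window [0,3] length 4 -- new best
  Position 4 ('f'): repeat (last at 1), move window start to 2
  Position 4 ('f'): window [2,4] length 3
  Position 5 ('d'): window [2,5] length 4
  Position 6 ('d'): repeat (last at 5), move window start to 6
  Position 6 ('d'): window [6,6] length 1
  Position 7 ('e'): window [6,7] length 2
  Position 8 ('g'): window [6,8] length 3
  Position 9 ('g'): repeat (last at 8), move window start to 9
  Position 9 ('g'): window [9,9] length 1
Longest substring with no repeats: "efga" with length 4

4


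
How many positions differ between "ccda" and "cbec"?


Comparing "ccda" and "cbec" position by position:
  Position 0: 'c' vs 'c' => same
  Position 1: 'c' vs 'b' => DIFFER
  Position 2: 'd' vs 'e' => DIFFER
  Position 3: 'a' vs 'c' => DIFFER
Positions that differ: 3

3


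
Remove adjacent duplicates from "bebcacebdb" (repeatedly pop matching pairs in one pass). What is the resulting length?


Input: bebcacebdb
Stack-based adjacent duplicate removal:
  Read 'b': push. Stack: b
  Read 'e': push. Stack: be
  Read 'b': push. Stack: beb
  Read 'c': push. Stack: bebc
  Read 'a': push. Stack: bebca
  Read 'c': push. Stack: bebcac
  Read 'e': push. Stack: bebcace
  Read 'b': push. Stack: bebcaceb
  Read 'd': push. Stack: bebcacebd
  Read 'b': push. Stack: bebcacebdb
Final stack: "bebcacebdb" (length 10)

10


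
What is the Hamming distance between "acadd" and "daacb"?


Comparing "acadd" and "daacb" position by position:
  Position 0: 'a' vs 'd' => differ
  Position 1: 'c' vs 'a' => differ
  Position 2: 'a' vs 'a' => same
  Position 3: 'd' vs 'c' => differ
  Position 4: 'd' vs 'b' => differ
Total differences (Hamming distance): 4

4


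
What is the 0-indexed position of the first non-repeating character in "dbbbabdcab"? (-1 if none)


Input: dbbbabdcab
Character frequencies:
  'a': 2
  'b': 5
  'c': 1
  'd': 2
Scanning left to right for freq == 1:
  Position 0 ('d'): freq=2, skip
  Position 1 ('b'): freq=5, skip
  Position 2 ('b'): freq=5, skip
  Position 3 ('b'): freq=5, skip
  Position 4 ('a'): freq=2, skip
  Position 5 ('b'): freq=5, skip
  Position 6 ('d'): freq=2, skip
  Position 7 ('c'): unique! => answer = 7

7


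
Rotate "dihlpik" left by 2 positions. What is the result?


Input: "dihlpik", rotate left by 2
First 2 characters: "di"
Remaining characters: "hlpik"
Concatenate remaining + first: "hlpik" + "di" = "hlpikdi"

hlpikdi


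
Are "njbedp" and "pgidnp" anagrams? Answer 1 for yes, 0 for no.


Strings: "njbedp", "pgidnp"
Sorted first:  bdejnp
Sorted second: dginpp
Differ at position 0: 'b' vs 'd' => not anagrams

0


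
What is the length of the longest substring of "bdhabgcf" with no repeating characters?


Input: "bdhabgcf"
Sliding window (track last position of each char):
  Position 0 ('b'): window [0,0] length 1 -- new best
  Position 1 ('d'): window [0,1] length 2 -- new best
  Position 2 ('h'): window [0,2] length 3 -- new best
  Position 3 ('a'): window [0,3] length 4 -- new best
  Position 4 ('b'): repeat (last at 0), move window start to 1
  Position 4 ('b'): window [1,4] length 4
  Position 5 ('g'): window [1,5] length 5 -- new best
  Position 6 ('c'): window [1,6] length 6 -- new best
  Position 7 ('f'): window [1,7] length 7 -- new best
Longest substring with no repeats: "dhabgcf" with length 7

7


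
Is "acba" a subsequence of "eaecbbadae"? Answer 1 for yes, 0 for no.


Check if "acba" is a subsequence of "eaecbbadae"
Greedy scan:
  Position 0 ('e'): no match needed
  Position 1 ('a'): matches sub[0] = 'a'
  Position 2 ('e'): no match needed
  Position 3 ('c'): matches sub[1] = 'c'
  Position 4 ('b'): matches sub[2] = 'b'
  Position 5 ('b'): no match needed
  Position 6 ('a'): matches sub[3] = 'a'
  Position 7 ('d'): no match needed
  Position 8 ('a'): no match needed
  Position 9 ('e'): no match needed
All 4 characters matched => is a subsequence

1


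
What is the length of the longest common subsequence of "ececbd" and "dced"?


LCS of "ececbd" and "dced"
DP table:
           d    c    e    d
      0    0    0    0    0
  e   0    0    0    1    1
  c   0    0    1    1    1
  e   0    0    1    2    2
  c   0    0    1    2    2
  b   0    0    1    2    2
  d   0    1    1    2    3
LCS length = dp[6][4] = 3

3


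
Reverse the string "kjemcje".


Input: kjemcje
Reading characters right to left:
  Position 6: 'e'
  Position 5: 'j'
  Position 4: 'c'
  Position 3: 'm'
  Position 2: 'e'
  Position 1: 'j'
  Position 0: 'k'
Reversed: ejcmejk

ejcmejk


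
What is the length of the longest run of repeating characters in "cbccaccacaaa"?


Input: "cbccaccacaaa"
Scanning for longest run:
  Position 1 ('b'): new char, reset run to 1
  Position 2 ('c'): new char, reset run to 1
  Position 3 ('c'): continues run of 'c', length=2
  Position 4 ('a'): new char, reset run to 1
  Position 5 ('c'): new char, reset run to 1
  Position 6 ('c'): continues run of 'c', length=2
  Position 7 ('a'): new char, reset run to 1
  Position 8 ('c'): new char, reset run to 1
  Position 9 ('a'): new char, reset run to 1
  Position 10 ('a'): continues run of 'a', length=2
  Position 11 ('a'): continues run of 'a', length=3
Longest run: 'a' with length 3

3


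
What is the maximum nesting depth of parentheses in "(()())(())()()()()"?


Input: "(()())(())()()()()"
Tracking depth:
  Position 0 '(': depth becomes 1
  Position 1 '(': depth becomes 2
  Position 2 ')': depth becomes 1
  Position 3 '(': depth becomes 2
  Position 4 ')': depth becomes 1
  Position 5 ')': depth becomes 0
  Position 6 '(': depth becomes 1
  Position 7 '(': depth becomes 2
  Position 8 ')': depth becomes 1
  Position 9 ')': depth becomes 0
  Position 10 '(': depth becomes 1
  Position 11 ')': depth becomes 0
  Position 12 '(': depth becomes 1
  Position 13 ')': depth becomes 0
  Position 14 '(': depth becomes 1
  Position 15 ')': depth becomes 0
  Position 16 '(': depth becomes 1
  Position 17 ')': depth becomes 0
Maximum depth reached: 2

2


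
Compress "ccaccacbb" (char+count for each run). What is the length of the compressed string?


Input: ccaccacbb
Runs:
  'c' x 2 => "c2"
  'a' x 1 => "a1"
  'c' x 2 => "c2"
  'a' x 1 => "a1"
  'c' x 1 => "c1"
  'b' x 2 => "b2"
Compressed: "c2a1c2a1c1b2"
Compressed length: 12

12


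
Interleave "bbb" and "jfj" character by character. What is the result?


Interleaving "bbb" and "jfj":
  Position 0: 'b' from first, 'j' from second => "bj"
  Position 1: 'b' from first, 'f' from second => "bf"
  Position 2: 'b' from first, 'j' from second => "bj"
Result: bjbfbj

bjbfbj


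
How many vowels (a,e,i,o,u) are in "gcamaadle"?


Input: gcamaadle
Checking each character:
  'g' at position 0: consonant
  'c' at position 1: consonant
  'a' at position 2: vowel (running total: 1)
  'm' at position 3: consonant
  'a' at position 4: vowel (running total: 2)
  'a' at position 5: vowel (running total: 3)
  'd' at position 6: consonant
  'l' at position 7: consonant
  'e' at position 8: vowel (running total: 4)
Total vowels: 4

4


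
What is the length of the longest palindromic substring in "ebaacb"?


Input: "ebaacb"
Checking substrings for palindromes:
  [2:4] "aa" (len 2) => palindrome
Longest palindromic substring: "aa" with length 2

2


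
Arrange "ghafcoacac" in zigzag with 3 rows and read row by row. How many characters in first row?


Zigzag "ghafcoacac" into 3 rows:
Placing characters:
  'g' => row 0
  'h' => row 1
  'a' => row 2
  'f' => row 1
  'c' => row 0
  'o' => row 1
  'a' => row 2
  'c' => row 1
  'a' => row 0
  'c' => row 1
Rows:
  Row 0: "gca"
  Row 1: "hfocc"
  Row 2: "aa"
First row length: 3

3


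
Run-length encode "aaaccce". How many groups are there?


Input: aaaccce
Scanning for consecutive runs:
  Group 1: 'a' x 3 (positions 0-2)
  Group 2: 'c' x 3 (positions 3-5)
  Group 3: 'e' x 1 (positions 6-6)
Total groups: 3

3


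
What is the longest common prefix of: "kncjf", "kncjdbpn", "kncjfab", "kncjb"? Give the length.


Words: kncjf, kncjdbpn, kncjfab, kncjb
  Position 0: all 'k' => match
  Position 1: all 'n' => match
  Position 2: all 'c' => match
  Position 3: all 'j' => match
  Position 4: ('f', 'd', 'f', 'b') => mismatch, stop
LCP = "kncj" (length 4)

4


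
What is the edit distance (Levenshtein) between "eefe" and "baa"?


Computing edit distance: "eefe" -> "baa"
DP table:
           b    a    a
      0    1    2    3
  e   1    1    2    3
  e   2    2    2    3
  f   3    3    3    3
  e   4    4    4    4
Edit distance = dp[4][3] = 4

4


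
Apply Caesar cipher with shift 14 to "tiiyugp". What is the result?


Caesar cipher: shift "tiiyugp" by 14
  't' (pos 19) + 14 = pos 7 = 'h'
  'i' (pos 8) + 14 = pos 22 = 'w'
  'i' (pos 8) + 14 = pos 22 = 'w'
  'y' (pos 24) + 14 = pos 12 = 'm'
  'u' (pos 20) + 14 = pos 8 = 'i'
  'g' (pos 6) + 14 = pos 20 = 'u'
  'p' (pos 15) + 14 = pos 3 = 'd'
Result: hwwmiud

hwwmiud


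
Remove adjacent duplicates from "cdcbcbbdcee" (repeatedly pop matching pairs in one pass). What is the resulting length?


Input: cdcbcbbdcee
Stack-based adjacent duplicate removal:
  Read 'c': push. Stack: c
  Read 'd': push. Stack: cd
  Read 'c': push. Stack: cdc
  Read 'b': push. Stack: cdcb
  Read 'c': push. Stack: cdcbc
  Read 'b': push. Stack: cdcbcb
  Read 'b': matches stack top 'b' => pop. Stack: cdcbc
  Read 'd': push. Stack: cdcbcd
  Read 'c': push. Stack: cdcbcdc
  Read 'e': push. Stack: cdcbcdce
  Read 'e': matches stack top 'e' => pop. Stack: cdcbcdc
Final stack: "cdcbcdc" (length 7)

7


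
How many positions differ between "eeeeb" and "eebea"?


Comparing "eeeeb" and "eebea" position by position:
  Position 0: 'e' vs 'e' => same
  Position 1: 'e' vs 'e' => same
  Position 2: 'e' vs 'b' => DIFFER
  Position 3: 'e' vs 'e' => same
  Position 4: 'b' vs 'a' => DIFFER
Positions that differ: 2

2


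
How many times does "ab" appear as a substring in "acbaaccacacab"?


Searching for "ab" in "acbaaccacacab"
Scanning each position:
  Position 0: "ac" => no
  Position 1: "cb" => no
  Position 2: "ba" => no
  Position 3: "aa" => no
  Position 4: "ac" => no
  Position 5: "cc" => no
  Position 6: "ca" => no
  Position 7: "ac" => no
  Position 8: "ca" => no
  Position 9: "ac" => no
  Position 10: "ca" => no
  Position 11: "ab" => MATCH
Total occurrences: 1

1


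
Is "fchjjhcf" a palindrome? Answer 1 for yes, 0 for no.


Input: fchjjhcf
Reversed: fchjjhcf
  Compare pos 0 ('f') with pos 7 ('f'): match
  Compare pos 1 ('c') with pos 6 ('c'): match
  Compare pos 2 ('h') with pos 5 ('h'): match
  Compare pos 3 ('j') with pos 4 ('j'): match
Result: palindrome

1


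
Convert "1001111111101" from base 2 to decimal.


Input: "1001111111101" in base 2
Positional expansion:
  Digit '1' (value 1) x 2^12 = 4096
  Digit '0' (value 0) x 2^11 = 0
  Digit '0' (value 0) x 2^10 = 0
  Digit '1' (value 1) x 2^9 = 512
  Digit '1' (value 1) x 2^8 = 256
  Digit '1' (value 1) x 2^7 = 128
  Digit '1' (value 1) x 2^6 = 64
  Digit '1' (value 1) x 2^5 = 32
  Digit '1' (value 1) x 2^4 = 16
  Digit '1' (value 1) x 2^3 = 8
  Digit '1' (value 1) x 2^2 = 4
  Digit '0' (value 0) x 2^1 = 0
  Digit '1' (value 1) x 2^0 = 1
Sum = 5117

5117


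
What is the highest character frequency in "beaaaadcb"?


Input: beaaaadcb
Character counts:
  'a': 4
  'b': 2
  'c': 1
  'd': 1
  'e': 1
Maximum frequency: 4

4


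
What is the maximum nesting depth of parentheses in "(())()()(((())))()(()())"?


Input: "(())()()(((())))()(()())"
Tracking depth:
  Position 0 '(': depth becomes 1
  Position 1 '(': depth becomes 2
  Position 2 ')': depth becomes 1
  Position 3 ')': depth becomes 0
  Position 4 '(': depth becomes 1
  Position 5 ')': depth becomes 0
  Position 6 '(': depth becomes 1
  Position 7 ')': depth becomes 0
  Position 8 '(': depth becomes 1
  Position 9 '(': depth becomes 2
  Position 10 '(': depth becomes 3
  Position 11 '(': depth becomes 4
  Position 12 ')': depth becomes 3
  Position 13 ')': depth becomes 2
  Position 14 ')': depth becomes 1
  Position 15 ')': depth becomes 0
  Position 16 '(': depth becomes 1
  Position 17 ')': depth becomes 0
  Position 18 '(': depth becomes 1
  Position 19 '(': depth becomes 2
  Position 20 ')': depth becomes 1
  Position 21 '(': depth becomes 2
  Position 22 ')': depth becomes 1
  Position 23 ')': depth becomes 0
Maximum depth reached: 4

4


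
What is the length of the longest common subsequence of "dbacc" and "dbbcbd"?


LCS of "dbacc" and "dbbcbd"
DP table:
           d    b    b    c    b    d
      0    0    0    0    0    0    0
  d   0    1    1    1    1    1    1
  b   0    1    2    2    2    2    2
  a   0    1    2    2    2    2    2
  c   0    1    2    2    3    3    3
  c   0    1    2    2    3    3    3
LCS length = dp[5][6] = 3

3


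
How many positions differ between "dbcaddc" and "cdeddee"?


Comparing "dbcaddc" and "cdeddee" position by position:
  Position 0: 'd' vs 'c' => DIFFER
  Position 1: 'b' vs 'd' => DIFFER
  Position 2: 'c' vs 'e' => DIFFER
  Position 3: 'a' vs 'd' => DIFFER
  Position 4: 'd' vs 'd' => same
  Position 5: 'd' vs 'e' => DIFFER
  Position 6: 'c' vs 'e' => DIFFER
Positions that differ: 6

6


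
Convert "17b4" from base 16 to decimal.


Input: "17b4" in base 16
Positional expansion:
  Digit '1' (value 1) x 16^3 = 4096
  Digit '7' (value 7) x 16^2 = 1792
  Digit 'b' (value 11) x 16^1 = 176
  Digit '4' (value 4) x 16^0 = 4
Sum = 6068

6068


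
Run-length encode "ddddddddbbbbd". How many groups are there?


Input: ddddddddbbbbd
Scanning for consecutive runs:
  Group 1: 'd' x 8 (positions 0-7)
  Group 2: 'b' x 4 (positions 8-11)
  Group 3: 'd' x 1 (positions 12-12)
Total groups: 3

3


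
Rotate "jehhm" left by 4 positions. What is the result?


Input: "jehhm", rotate left by 4
First 4 characters: "jehh"
Remaining characters: "m"
Concatenate remaining + first: "m" + "jehh" = "mjehh"

mjehh


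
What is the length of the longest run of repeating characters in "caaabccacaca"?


Input: "caaabccacaca"
Scanning for longest run:
  Position 1 ('a'): new char, reset run to 1
  Position 2 ('a'): continues run of 'a', length=2
  Position 3 ('a'): continues run of 'a', length=3
  Position 4 ('b'): new char, reset run to 1
  Position 5 ('c'): new char, reset run to 1
  Position 6 ('c'): continues run of 'c', length=2
  Position 7 ('a'): new char, reset run to 1
  Position 8 ('c'): new char, reset run to 1
  Position 9 ('a'): new char, reset run to 1
  Position 10 ('c'): new char, reset run to 1
  Position 11 ('a'): new char, reset run to 1
Longest run: 'a' with length 3

3


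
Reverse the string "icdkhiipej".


Input: icdkhiipej
Reading characters right to left:
  Position 9: 'j'
  Position 8: 'e'
  Position 7: 'p'
  Position 6: 'i'
  Position 5: 'i'
  Position 4: 'h'
  Position 3: 'k'
  Position 2: 'd'
  Position 1: 'c'
  Position 0: 'i'
Reversed: jepiihkdci

jepiihkdci


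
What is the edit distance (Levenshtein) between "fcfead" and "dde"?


Computing edit distance: "fcfead" -> "dde"
DP table:
           d    d    e
      0    1    2    3
  f   1    1    2    3
  c   2    2    2    3
  f   3    3    3    3
  e   4    4    4    3
  a   5    5    5    4
  d   6    5    5    5
Edit distance = dp[6][3] = 5

5


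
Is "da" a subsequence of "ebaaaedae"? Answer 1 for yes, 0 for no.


Check if "da" is a subsequence of "ebaaaedae"
Greedy scan:
  Position 0 ('e'): no match needed
  Position 1 ('b'): no match needed
  Position 2 ('a'): no match needed
  Position 3 ('a'): no match needed
  Position 4 ('a'): no match needed
  Position 5 ('e'): no match needed
  Position 6 ('d'): matches sub[0] = 'd'
  Position 7 ('a'): matches sub[1] = 'a'
  Position 8 ('e'): no match needed
All 2 characters matched => is a subsequence

1


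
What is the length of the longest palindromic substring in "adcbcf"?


Input: "adcbcf"
Checking substrings for palindromes:
  [2:5] "cbc" (len 3) => palindrome
Longest palindromic substring: "cbc" with length 3

3


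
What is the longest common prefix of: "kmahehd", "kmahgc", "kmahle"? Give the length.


Words: kmahehd, kmahgc, kmahle
  Position 0: all 'k' => match
  Position 1: all 'm' => match
  Position 2: all 'a' => match
  Position 3: all 'h' => match
  Position 4: ('e', 'g', 'l') => mismatch, stop
LCP = "kmah" (length 4)

4


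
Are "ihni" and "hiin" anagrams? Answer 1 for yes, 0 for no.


Strings: "ihni", "hiin"
Sorted first:  hiin
Sorted second: hiin
Sorted forms match => anagrams

1


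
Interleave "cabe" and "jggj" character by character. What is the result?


Interleaving "cabe" and "jggj":
  Position 0: 'c' from first, 'j' from second => "cj"
  Position 1: 'a' from first, 'g' from second => "ag"
  Position 2: 'b' from first, 'g' from second => "bg"
  Position 3: 'e' from first, 'j' from second => "ej"
Result: cjagbgej

cjagbgej


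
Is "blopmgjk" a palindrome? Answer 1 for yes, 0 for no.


Input: blopmgjk
Reversed: kjgmpolb
  Compare pos 0 ('b') with pos 7 ('k'): MISMATCH
  Compare pos 1 ('l') with pos 6 ('j'): MISMATCH
  Compare pos 2 ('o') with pos 5 ('g'): MISMATCH
  Compare pos 3 ('p') with pos 4 ('m'): MISMATCH
Result: not a palindrome

0
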